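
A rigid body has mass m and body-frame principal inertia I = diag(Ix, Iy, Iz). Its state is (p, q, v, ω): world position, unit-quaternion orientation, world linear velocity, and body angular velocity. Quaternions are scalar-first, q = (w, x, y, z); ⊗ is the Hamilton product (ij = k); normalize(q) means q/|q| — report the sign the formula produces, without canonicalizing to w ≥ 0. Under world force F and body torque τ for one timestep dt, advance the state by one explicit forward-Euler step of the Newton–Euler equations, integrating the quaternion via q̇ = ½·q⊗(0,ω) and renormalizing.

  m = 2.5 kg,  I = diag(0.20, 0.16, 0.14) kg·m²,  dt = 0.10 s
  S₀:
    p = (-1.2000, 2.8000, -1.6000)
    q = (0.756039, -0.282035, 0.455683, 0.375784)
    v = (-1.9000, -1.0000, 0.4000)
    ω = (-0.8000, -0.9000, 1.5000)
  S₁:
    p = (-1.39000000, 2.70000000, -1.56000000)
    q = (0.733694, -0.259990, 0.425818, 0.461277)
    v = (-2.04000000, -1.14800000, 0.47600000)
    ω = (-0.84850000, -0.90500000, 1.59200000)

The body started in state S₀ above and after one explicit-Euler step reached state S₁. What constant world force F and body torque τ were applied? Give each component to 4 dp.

v₁ − v₀ = (-0.14000000, -0.14800000, 0.07600000)
m·(v₁−v₀)/dt = (-3.5000, -3.7000, 1.9000)
rate change Δω = (-0.04850000, -0.00500000, 0.09200000)
I·α + gyro = (-0.0700, -0.0800, 0.1000)

F = (-3.5000, -3.7000, 1.9000)
τ = (-0.0700, -0.0800, 0.1000)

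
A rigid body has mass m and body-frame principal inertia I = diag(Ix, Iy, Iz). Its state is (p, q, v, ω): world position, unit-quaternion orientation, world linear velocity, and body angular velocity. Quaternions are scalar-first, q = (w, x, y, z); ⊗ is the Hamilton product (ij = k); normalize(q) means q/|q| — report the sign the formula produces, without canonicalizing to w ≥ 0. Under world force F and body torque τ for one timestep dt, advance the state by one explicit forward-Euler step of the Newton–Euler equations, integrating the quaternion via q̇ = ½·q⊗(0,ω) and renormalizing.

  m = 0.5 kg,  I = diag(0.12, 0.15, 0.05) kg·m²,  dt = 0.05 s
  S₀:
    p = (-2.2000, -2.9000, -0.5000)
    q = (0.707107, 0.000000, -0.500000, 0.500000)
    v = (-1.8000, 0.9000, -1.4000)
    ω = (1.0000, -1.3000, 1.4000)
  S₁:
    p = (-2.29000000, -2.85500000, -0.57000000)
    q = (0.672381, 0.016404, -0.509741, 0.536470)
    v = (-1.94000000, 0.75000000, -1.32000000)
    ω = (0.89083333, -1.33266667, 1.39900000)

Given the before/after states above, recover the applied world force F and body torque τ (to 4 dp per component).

Δv = v₁−v₀ = (-0.14000000, -0.15000000, 0.08000000)
m·(v₁−v₀)/dt = (-1.4000, -1.5000, 0.8000)
Δω = ω₁−ω₀ = (-0.10916667, -0.03266667, -0.00100000)
gyro term ω₀×Iω₀ = (0.1820, 0.0980, -0.0390)
applied torque τ = (-0.0800, 0.0000, -0.0400)

F = (-1.4000, -1.5000, 0.8000)
τ = (-0.0800, 0.0000, -0.0400)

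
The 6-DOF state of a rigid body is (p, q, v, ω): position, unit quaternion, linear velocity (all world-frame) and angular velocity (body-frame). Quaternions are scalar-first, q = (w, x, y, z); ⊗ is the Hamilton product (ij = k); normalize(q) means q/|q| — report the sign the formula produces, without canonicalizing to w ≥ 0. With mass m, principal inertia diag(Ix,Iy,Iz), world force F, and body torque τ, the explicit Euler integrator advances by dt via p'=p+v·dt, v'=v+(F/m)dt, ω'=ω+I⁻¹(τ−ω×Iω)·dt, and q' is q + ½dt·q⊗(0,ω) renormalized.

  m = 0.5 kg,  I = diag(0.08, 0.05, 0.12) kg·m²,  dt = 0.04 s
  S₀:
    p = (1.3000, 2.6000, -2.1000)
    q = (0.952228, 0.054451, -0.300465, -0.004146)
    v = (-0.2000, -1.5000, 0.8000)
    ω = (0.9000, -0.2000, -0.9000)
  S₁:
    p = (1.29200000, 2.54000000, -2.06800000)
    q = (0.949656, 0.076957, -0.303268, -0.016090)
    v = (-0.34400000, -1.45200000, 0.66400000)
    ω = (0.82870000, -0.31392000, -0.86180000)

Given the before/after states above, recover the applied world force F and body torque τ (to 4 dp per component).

v₁ − v₀ = (-0.14400000, 0.04800000, -0.13600000)
m·(v₁−v₀)/dt = (-1.8000, 0.6000, -1.7000)
rate change Δω = (-0.07130000, -0.11392000, 0.03820000)
ω₀×(Iω₀) = (0.0126, 0.0324, 0.0054)
τ = I·(Δω/dt) + ω₀×(Iω₀) = (-0.1300, -0.1100, 0.1200)

F = (-1.8000, 0.6000, -1.7000)
τ = (-0.1300, -0.1100, 0.1200)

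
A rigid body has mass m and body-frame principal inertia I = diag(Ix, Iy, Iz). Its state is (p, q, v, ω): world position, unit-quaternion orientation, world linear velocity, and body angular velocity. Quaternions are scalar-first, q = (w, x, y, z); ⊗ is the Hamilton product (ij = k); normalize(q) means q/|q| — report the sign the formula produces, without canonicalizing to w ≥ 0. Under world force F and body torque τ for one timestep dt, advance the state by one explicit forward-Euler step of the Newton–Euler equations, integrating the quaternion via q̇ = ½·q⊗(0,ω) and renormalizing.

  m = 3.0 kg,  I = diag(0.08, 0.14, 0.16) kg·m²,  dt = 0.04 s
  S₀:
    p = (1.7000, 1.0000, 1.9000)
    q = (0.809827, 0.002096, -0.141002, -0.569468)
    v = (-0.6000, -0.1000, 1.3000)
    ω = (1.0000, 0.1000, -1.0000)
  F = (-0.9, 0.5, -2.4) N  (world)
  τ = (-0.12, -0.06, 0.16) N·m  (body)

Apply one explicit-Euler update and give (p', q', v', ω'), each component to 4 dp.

p' = (1.6760, 0.9960, 1.9520)
q' = (0.7984, 0.0222, -0.1507, -0.5826)
v' = (-0.6120, -0.0933, 1.2680)
ω' = (0.9410, 0.0600, -0.9615)

a = F/m = (-0.3000, 0.1667, -0.8000)
p' = p + v·dt = (1.6760, 0.9960, 1.9520)
v + (F/m)dt = (-0.6120, -0.0933, 1.2680)
angular accel α = (-1.4750, -1.0000, 0.9625)
ω + α·dt = (0.9410, 0.0600, -0.9615)
q⊗(0,ω) = (-0.5574638, 1.0077758, -0.4863893, -0.6686154)
q' = normalize(q + ½dt·q⊗(0,ω)) = (0.7984, 0.0222, -0.1507, -0.5826)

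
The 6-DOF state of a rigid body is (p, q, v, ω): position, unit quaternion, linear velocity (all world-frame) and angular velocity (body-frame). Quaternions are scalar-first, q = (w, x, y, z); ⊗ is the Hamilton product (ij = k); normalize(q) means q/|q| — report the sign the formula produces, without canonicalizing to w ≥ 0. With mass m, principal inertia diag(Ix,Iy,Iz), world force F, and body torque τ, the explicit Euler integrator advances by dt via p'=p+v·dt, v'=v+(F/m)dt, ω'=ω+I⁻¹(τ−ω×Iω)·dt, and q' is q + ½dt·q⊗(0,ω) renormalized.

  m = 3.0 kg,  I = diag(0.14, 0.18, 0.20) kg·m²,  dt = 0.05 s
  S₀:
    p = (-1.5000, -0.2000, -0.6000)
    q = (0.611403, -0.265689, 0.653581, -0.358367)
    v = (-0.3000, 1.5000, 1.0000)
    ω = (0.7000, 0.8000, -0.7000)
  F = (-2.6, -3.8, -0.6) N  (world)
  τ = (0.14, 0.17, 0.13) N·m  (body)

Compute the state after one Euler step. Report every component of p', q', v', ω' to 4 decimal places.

a = F/m = (-0.8667, -1.2667, -0.2000)
new position p' = (-1.5150, -0.1250, -0.5500)
v + (F/m)dt = (-0.3433, 1.4367, 0.9900)
(τ − ω×Iω)/I = (1.0800, 0.7811, 0.5380)
ω' = ω + α·dt = (0.7540, 0.8391, -0.6731)
2q̇ = q⊗(0,ω) = (-0.5877394, 0.2571690, 0.0522832, -1.0980400)
q + ½dt·q⊗(0,ω), renormalized = (0.5964, -0.2591, 0.6546, -0.3856)

p' = (-1.5150, -0.1250, -0.5500)
q' = (0.5964, -0.2591, 0.6546, -0.3856)
v' = (-0.3433, 1.4367, 0.9900)
ω' = (0.7540, 0.8391, -0.6731)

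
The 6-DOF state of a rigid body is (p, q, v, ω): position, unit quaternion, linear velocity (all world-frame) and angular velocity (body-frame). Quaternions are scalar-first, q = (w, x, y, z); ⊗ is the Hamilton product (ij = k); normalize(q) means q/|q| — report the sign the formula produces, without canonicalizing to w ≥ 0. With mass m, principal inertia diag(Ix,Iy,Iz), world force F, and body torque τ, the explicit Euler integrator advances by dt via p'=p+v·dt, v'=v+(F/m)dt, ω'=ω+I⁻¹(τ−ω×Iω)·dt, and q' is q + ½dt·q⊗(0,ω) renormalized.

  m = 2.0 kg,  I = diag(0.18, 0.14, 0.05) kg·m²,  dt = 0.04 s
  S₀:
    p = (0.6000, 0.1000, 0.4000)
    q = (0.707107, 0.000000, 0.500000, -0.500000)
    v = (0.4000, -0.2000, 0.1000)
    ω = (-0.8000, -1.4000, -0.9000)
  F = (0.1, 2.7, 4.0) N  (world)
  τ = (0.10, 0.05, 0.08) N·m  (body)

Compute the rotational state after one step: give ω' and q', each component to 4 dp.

ω' = (-0.7526, -1.4125, -0.8002)
q' = (0.7116, -0.0343, 0.4879, -0.5044)

gyro term ω×Iω = (-0.1134, 0.0936, -0.0448)
α = I⁻¹(τ − ω×Iω) = (1.1856, -0.3114, 2.4960)
ω' = ω + α·dt = (-0.7526, -1.4125, -0.8002)
q⊗(0,ω) = (0.2500000, -1.7156856, -0.5899498, -0.2363963)
updated quaternion q' = (0.7116, -0.0343, 0.4879, -0.5044)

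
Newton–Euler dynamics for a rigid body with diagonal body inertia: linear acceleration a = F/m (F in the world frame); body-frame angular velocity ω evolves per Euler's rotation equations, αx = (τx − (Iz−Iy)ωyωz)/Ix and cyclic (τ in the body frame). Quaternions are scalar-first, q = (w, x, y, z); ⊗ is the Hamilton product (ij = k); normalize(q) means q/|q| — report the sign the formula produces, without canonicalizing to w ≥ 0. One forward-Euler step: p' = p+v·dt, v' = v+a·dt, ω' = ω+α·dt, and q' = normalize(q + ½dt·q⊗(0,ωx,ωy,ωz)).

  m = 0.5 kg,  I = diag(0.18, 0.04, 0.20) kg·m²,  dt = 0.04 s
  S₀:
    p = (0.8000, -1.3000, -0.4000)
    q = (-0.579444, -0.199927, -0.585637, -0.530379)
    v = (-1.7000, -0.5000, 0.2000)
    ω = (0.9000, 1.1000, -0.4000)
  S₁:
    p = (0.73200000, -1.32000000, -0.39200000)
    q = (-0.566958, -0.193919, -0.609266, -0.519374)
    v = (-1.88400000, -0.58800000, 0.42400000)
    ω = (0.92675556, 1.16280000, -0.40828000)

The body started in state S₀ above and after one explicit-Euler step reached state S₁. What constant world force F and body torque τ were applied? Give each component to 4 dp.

Δv = v₁−v₀ = (-0.18400000, -0.08800000, 0.22400000)
F = m·Δv/dt = (-2.3000, -1.1000, 2.8000)
ω₁ − ω₀ = (0.02675556, 0.06280000, -0.00828000)
gyro term ω₀×Iω₀ = (-0.0704, 0.0072, -0.1386)
I·α + gyro = (0.0500, 0.0700, -0.1800)

F = (-2.3000, -1.1000, 2.8000)
τ = (0.0500, 0.0700, -0.1800)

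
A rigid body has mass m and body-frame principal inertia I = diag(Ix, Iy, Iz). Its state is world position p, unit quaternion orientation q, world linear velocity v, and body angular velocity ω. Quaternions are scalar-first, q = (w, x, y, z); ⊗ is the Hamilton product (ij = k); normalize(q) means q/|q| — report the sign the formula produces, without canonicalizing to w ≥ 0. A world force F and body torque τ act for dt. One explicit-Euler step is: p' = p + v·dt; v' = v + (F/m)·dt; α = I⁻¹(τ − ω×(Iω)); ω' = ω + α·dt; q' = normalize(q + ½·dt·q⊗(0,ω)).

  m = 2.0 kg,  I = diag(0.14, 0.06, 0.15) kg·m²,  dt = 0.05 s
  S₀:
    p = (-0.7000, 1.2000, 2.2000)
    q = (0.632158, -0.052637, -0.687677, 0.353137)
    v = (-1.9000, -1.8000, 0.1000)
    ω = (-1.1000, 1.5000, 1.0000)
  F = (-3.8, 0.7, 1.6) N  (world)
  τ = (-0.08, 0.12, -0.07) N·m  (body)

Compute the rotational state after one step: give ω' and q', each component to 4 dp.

angular accel α = (-1.5357, 1.8167, -1.3467)
new body rate ω' = (-1.1768, 1.5908, 0.9327)
q⊗(0,ω) = (0.6204778, -1.9127563, 0.6124233, -0.2032422)
q + ½dt·q⊗(0,ω), renormalized = (0.6468, -0.1003, -0.6714, 0.3476)

ω' = (-1.1768, 1.5908, 0.9327)
q' = (0.6468, -0.1003, -0.6714, 0.3476)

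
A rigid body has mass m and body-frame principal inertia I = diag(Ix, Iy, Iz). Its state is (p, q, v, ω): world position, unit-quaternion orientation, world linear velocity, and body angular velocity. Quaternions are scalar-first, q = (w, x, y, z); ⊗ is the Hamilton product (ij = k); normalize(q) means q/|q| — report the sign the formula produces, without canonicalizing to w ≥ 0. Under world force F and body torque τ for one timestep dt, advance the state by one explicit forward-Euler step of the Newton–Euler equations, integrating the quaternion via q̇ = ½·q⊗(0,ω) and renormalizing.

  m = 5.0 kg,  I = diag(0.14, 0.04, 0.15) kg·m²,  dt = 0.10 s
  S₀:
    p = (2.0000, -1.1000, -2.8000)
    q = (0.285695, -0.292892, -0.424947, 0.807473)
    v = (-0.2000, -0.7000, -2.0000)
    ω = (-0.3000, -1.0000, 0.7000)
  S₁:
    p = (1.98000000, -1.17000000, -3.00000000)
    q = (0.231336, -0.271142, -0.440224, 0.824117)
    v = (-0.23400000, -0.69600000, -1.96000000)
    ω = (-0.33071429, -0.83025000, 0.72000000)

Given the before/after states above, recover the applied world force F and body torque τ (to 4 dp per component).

F = (-1.7000, 0.2000, 2.0000)
τ = (-0.1200, 0.0700, 0.0000)

rate change Δω = (-0.03071429, 0.16975000, 0.02000000)
precession coupling = (-0.0770, 0.0021, -0.0300)
I·α + gyro = (-0.1200, 0.0700, 0.0000)
v₁ − v₀ = (-0.03400000, 0.00400000, 0.04000000)
applied force F = (-1.7000, 0.2000, 2.0000)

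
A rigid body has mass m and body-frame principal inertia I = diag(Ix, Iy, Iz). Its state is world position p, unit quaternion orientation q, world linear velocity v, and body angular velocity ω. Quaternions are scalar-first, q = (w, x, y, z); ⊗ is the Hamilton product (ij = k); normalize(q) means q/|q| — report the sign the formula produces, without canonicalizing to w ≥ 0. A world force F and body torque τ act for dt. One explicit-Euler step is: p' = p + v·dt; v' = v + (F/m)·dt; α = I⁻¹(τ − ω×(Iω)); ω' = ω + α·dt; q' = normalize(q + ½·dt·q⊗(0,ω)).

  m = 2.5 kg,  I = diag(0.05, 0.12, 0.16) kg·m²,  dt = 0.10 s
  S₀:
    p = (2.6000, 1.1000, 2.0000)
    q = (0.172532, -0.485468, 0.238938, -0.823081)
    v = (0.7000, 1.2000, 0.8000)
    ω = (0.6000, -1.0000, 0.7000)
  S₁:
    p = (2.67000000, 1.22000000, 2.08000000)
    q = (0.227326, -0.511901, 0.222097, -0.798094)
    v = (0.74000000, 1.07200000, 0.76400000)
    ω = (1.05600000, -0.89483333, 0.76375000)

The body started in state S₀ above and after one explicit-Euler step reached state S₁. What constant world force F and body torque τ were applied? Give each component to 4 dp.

rate change Δω = (0.45600000, 0.10516667, 0.06375000)
ω₀×(Iω₀) = (-0.0280, -0.0462, -0.0420)
applied torque τ = (0.2000, 0.0800, 0.0600)
velocity change Δv = (0.04000000, -0.12800000, -0.03600000)
m·(v₁−v₀)/dt = (1.0000, -3.2000, -0.9000)

F = (1.0000, -3.2000, -0.9000)
τ = (0.2000, 0.0800, 0.0600)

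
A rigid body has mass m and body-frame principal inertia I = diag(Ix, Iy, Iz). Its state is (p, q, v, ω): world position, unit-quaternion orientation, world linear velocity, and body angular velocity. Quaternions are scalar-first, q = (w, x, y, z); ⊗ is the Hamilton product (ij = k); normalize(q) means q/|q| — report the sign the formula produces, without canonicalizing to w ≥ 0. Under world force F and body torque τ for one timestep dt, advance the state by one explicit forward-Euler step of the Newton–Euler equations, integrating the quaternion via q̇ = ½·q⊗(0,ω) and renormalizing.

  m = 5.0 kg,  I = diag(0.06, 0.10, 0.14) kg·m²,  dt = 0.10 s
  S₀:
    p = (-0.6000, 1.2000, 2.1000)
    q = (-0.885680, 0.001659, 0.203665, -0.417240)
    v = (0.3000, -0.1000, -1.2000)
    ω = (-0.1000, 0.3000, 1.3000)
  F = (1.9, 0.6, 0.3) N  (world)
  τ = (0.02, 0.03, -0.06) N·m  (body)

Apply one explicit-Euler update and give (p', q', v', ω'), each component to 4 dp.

gyro term ω×Iω = (0.0156, 0.0104, -0.0012)
(τ − ω×Iω)/I = (0.0733, 0.1960, -0.4200)
ω' = ω + α·dt = (-0.0927, 0.3196, 1.2580)
2q̇ = q⊗(0,ω) = (0.4814784, 0.4785045, -0.2261367, -1.1305198)
q + ½dt·q⊗(0,ω), renormalized = (-0.8597, 0.0255, 0.1919, -0.4727)
a = (0.3800, 0.1200, 0.0600)
p' = p + v·dt = (-0.5700, 1.1900, 1.9800)
v + (F/m)dt = (0.3380, -0.0880, -1.1940)

p' = (-0.5700, 1.1900, 1.9800)
q' = (-0.8597, 0.0255, 0.1919, -0.4727)
v' = (0.3380, -0.0880, -1.1940)
ω' = (-0.0927, 0.3196, 1.2580)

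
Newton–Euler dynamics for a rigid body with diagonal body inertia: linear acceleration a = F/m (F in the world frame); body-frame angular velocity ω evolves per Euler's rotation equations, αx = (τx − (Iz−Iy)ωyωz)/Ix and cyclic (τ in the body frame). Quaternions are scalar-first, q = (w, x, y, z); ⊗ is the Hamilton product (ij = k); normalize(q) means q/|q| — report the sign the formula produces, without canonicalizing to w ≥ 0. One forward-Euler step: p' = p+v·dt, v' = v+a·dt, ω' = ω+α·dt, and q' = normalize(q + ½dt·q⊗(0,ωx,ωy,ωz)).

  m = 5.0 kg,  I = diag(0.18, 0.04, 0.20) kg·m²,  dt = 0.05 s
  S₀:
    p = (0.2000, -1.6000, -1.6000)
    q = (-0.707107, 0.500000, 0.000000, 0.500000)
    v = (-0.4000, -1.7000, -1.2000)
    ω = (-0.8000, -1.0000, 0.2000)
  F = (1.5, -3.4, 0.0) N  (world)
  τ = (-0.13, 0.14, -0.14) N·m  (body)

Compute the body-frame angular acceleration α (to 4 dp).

precession coupling ω×(Iω) = (-0.0320, 0.0032, -0.1120)
(τ − ω×Iω)/I = (-0.5444, 3.4200, -0.1400)

α = (-0.5444, 3.4200, -0.1400)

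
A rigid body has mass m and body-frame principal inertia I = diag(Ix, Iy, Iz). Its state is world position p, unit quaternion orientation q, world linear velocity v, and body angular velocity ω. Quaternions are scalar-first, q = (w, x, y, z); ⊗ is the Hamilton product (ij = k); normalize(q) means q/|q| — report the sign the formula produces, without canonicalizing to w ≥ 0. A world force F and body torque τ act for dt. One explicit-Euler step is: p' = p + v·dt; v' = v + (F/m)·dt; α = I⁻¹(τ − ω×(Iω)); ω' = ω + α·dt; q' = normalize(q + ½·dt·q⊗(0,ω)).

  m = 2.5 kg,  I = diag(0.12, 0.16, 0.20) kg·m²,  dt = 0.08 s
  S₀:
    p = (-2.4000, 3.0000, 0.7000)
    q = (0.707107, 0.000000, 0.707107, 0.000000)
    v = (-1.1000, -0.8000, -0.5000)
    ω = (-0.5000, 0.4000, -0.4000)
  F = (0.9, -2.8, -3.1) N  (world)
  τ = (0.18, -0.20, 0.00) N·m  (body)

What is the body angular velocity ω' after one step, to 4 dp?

(τ − ω×Iω)/I = (1.5533, -1.1500, 0.0400)
new body rate ω' = (-0.3757, 0.3080, -0.3968)

ω' = (-0.3757, 0.3080, -0.3968)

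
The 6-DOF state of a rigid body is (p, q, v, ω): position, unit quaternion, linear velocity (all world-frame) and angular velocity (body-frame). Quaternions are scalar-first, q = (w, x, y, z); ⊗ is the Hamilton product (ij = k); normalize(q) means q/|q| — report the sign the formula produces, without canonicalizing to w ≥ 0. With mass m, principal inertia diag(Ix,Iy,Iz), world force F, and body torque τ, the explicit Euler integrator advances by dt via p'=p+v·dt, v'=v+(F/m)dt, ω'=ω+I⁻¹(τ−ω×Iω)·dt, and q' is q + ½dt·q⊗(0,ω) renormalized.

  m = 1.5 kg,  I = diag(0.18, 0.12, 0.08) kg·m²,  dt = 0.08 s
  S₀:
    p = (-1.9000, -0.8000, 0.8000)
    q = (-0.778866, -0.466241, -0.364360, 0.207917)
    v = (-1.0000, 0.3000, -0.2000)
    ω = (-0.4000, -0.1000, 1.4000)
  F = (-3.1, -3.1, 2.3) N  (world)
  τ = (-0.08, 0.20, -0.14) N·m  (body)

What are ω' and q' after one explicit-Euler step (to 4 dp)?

ω' = (-0.4380, 0.0707, 1.2624)
q' = (-0.7981, -0.4725, -0.3379, 0.1601)

(τ − ω×Iω)/I = (-0.4756, 2.1333, -1.7200)
ω + α·dt = (-0.4380, 0.0707, 1.2624)
2q̇ = q⊗(0,ω) = (-0.5140162, -0.1777659, 0.6474572, -1.1895323)
q' = normalize(q + ½dt·q⊗(0,ω)) = (-0.7981, -0.4725, -0.3379, 0.1601)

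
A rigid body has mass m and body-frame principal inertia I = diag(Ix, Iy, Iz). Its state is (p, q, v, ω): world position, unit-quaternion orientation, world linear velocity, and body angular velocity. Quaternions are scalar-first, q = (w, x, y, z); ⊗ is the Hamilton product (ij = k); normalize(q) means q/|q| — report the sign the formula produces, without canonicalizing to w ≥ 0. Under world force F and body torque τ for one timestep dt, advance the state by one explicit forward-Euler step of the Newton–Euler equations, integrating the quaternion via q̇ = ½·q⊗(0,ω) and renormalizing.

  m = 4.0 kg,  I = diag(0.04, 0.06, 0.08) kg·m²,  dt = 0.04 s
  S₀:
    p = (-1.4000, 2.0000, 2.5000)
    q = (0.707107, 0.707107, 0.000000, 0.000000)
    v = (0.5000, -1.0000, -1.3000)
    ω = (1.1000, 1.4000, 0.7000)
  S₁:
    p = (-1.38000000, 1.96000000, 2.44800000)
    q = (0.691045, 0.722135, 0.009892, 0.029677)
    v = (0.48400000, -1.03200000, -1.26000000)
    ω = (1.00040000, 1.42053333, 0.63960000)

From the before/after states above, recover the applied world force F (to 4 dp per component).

v₁ − v₀ = (-0.01600000, -0.03200000, 0.04000000)
m·(v₁−v₀)/dt = (-1.6000, -3.2000, 4.0000)

F = (-1.6000, -3.2000, 4.0000)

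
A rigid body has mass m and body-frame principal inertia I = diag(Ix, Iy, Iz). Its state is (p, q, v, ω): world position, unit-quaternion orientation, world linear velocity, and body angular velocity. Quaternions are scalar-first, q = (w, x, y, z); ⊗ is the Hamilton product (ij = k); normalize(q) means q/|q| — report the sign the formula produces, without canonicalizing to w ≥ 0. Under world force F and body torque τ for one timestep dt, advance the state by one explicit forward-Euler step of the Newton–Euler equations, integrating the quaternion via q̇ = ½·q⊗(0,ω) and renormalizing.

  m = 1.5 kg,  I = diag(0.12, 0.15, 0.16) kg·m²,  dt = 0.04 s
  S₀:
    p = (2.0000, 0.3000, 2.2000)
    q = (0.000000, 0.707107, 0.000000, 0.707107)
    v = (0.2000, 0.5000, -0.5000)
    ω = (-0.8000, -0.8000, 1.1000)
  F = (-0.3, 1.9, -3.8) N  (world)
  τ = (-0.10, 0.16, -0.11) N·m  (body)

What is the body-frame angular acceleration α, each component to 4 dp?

precession coupling ω×(Iω) = (-0.0088, 0.0352, 0.0192)
(τ − ω×Iω)/I = (-0.7600, 0.8320, -0.8075)

α = (-0.7600, 0.8320, -0.8075)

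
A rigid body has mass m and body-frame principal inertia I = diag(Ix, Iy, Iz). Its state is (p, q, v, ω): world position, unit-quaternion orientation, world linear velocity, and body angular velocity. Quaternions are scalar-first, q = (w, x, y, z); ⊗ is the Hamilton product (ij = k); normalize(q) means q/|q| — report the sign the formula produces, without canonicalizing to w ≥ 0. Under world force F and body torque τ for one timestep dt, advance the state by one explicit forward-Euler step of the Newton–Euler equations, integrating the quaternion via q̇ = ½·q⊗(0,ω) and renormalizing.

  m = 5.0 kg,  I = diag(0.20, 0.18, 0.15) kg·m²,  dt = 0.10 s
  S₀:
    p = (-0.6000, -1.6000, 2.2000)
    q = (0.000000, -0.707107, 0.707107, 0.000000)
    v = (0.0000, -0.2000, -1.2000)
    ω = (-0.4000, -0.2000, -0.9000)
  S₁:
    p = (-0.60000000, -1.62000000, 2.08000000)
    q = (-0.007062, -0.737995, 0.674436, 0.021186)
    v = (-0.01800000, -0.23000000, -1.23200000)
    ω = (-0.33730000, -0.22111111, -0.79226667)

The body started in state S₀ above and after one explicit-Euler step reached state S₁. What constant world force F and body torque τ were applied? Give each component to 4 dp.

F = (-0.9000, -1.5000, -1.6000)
τ = (0.1200, -0.0200, 0.1600)

v₁ − v₀ = (-0.01800000, -0.03000000, -0.03200000)
F = m·Δv/dt = (-0.9000, -1.5000, -1.6000)
rate change Δω = (0.06270000, -0.02111111, 0.10773333)
gyro term ω₀×Iω₀ = (-0.0054, 0.0180, -0.0016)
I·α + gyro = (0.1200, -0.0200, 0.1600)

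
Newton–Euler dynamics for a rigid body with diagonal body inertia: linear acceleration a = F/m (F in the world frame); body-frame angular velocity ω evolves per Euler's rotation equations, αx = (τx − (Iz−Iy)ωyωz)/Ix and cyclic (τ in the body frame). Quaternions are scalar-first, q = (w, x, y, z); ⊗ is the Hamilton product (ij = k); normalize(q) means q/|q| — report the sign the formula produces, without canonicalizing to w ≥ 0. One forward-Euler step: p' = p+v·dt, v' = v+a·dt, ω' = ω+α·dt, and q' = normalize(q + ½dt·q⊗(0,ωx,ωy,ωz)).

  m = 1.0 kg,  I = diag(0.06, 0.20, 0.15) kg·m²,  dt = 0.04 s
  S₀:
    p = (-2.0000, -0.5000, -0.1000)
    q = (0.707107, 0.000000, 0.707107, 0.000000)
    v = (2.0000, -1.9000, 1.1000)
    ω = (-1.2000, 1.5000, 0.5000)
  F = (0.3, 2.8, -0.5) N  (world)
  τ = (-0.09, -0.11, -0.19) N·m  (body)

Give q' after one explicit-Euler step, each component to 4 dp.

q⊗(0,ω) = (-1.0606605, -0.4949749, 1.0606605, 1.2020819)
q' = normalize(q + ½dt·q⊗(0,ω)) = (0.6854, -0.0099, 0.7277, 0.0240)

q' = (0.6854, -0.0099, 0.7277, 0.0240)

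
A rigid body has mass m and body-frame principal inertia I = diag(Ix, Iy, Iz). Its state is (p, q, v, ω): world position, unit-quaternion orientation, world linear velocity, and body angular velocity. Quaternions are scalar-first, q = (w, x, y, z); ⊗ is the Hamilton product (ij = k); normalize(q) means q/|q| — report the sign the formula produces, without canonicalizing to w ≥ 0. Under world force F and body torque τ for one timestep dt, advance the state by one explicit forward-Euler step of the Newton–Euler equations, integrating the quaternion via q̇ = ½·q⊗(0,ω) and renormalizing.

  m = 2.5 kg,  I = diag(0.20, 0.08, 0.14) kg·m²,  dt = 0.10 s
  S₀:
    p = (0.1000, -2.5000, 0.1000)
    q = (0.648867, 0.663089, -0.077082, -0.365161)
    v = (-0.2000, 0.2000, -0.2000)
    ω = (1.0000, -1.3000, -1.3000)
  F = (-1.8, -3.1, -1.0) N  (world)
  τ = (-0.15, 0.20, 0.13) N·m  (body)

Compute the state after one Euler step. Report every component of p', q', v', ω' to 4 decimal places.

p' = (0.0800, -2.4800, 0.0800)
q' = (0.5838, 0.6731, -0.0939, -0.4442)
v' = (-0.2720, 0.0760, -0.2400)
ω' = (0.8743, -0.9525, -1.3186)

angular accel α = (-1.2570, 3.4750, -0.1857)
new body rate ω' = (0.8743, -0.9525, -1.3186)
2q̇ = q⊗(0,ω) = (-1.2380049, 0.2743643, -0.3466724, -1.6284608)
q + ½dt·q⊗(0,ω), renormalized = (0.5838, 0.6731, -0.0939, -0.4442)
a = F/m = (-0.7200, -1.2400, -0.4000)
new position p' = (0.0800, -2.4800, 0.0800)
v' = v + a·dt = (-0.2720, 0.0760, -0.2400)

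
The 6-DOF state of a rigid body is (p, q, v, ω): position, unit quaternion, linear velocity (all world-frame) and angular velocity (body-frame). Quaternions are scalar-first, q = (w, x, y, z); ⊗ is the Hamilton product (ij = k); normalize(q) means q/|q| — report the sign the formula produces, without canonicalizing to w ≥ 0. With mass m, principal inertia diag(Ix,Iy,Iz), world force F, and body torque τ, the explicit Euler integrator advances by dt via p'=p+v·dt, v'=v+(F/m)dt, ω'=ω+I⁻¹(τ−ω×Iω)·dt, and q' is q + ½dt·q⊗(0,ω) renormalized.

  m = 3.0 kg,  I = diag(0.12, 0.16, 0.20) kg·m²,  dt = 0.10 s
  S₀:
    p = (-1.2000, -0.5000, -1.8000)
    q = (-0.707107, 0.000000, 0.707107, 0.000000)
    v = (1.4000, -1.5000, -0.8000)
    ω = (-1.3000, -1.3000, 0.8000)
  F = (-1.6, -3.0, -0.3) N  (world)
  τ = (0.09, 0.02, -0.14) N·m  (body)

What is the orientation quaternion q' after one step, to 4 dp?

Hamilton product q⊗(0,ω) = (0.9192391, 1.4849247, 0.9192391, 0.3535535)
updated quaternion q' = (-0.6578, 0.0739, 0.7493, 0.0176)

q' = (-0.6578, 0.0739, 0.7493, 0.0176)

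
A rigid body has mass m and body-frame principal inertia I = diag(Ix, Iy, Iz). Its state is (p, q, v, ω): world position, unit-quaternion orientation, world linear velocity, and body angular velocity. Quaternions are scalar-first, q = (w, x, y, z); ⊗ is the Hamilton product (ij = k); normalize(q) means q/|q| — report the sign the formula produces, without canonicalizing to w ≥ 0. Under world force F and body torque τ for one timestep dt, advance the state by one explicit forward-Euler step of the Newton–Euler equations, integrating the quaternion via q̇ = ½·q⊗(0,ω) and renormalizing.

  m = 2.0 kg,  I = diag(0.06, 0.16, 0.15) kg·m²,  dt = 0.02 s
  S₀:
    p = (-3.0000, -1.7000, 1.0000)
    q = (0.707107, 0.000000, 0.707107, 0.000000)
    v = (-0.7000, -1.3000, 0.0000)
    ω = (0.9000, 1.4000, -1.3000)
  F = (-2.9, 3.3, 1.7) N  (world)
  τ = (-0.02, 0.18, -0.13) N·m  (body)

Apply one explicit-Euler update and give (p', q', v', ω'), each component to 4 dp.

linear accel F/m = (-1.4500, 1.6500, 0.8500)
p + v·dt = (-3.0140, -1.7260, 1.0000)
new velocity v' = (-0.7290, -1.2670, 0.0170)
(τ − ω×Iω)/I = (-0.6367, 0.4669, -1.7067)
new body rate ω' = (0.8873, 1.4093, -1.3341)
Hamilton product q⊗(0,ω) = (-0.9899498, -0.2828428, 0.9899498, -1.5556354)
q + ½dt·q⊗(0,ω), renormalized = (0.6971, -0.0028, 0.7168, -0.0156)

p' = (-3.0140, -1.7260, 1.0000)
q' = (0.6971, -0.0028, 0.7168, -0.0156)
v' = (-0.7290, -1.2670, 0.0170)
ω' = (0.8873, 1.4093, -1.3341)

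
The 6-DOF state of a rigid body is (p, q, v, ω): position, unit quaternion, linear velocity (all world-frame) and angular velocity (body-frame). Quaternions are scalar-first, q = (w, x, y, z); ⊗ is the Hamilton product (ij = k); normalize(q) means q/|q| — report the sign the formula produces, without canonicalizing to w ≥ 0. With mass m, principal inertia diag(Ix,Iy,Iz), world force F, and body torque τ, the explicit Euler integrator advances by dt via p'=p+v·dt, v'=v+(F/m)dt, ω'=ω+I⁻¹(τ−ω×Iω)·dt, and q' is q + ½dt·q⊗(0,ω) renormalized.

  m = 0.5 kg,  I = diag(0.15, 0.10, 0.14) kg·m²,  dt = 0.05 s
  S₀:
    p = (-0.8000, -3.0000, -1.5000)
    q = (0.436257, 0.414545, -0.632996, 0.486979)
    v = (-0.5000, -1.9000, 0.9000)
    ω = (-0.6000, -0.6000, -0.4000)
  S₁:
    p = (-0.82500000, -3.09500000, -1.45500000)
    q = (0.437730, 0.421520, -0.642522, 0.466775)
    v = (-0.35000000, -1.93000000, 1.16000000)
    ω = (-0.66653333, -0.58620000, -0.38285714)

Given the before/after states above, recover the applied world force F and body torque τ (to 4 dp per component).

Δv = v₁−v₀ = (0.15000000, -0.03000000, 0.26000000)
F = m·Δv/dt = (1.5000, -0.3000, 2.6000)
ω₁ − ω₀ = (-0.06653333, 0.01380000, 0.01714286)
precession coupling = (0.0096, 0.0024, -0.0180)
applied torque τ = (-0.1900, 0.0300, 0.0300)

F = (1.5000, -0.3000, 2.6000)
τ = (-0.1900, 0.0300, 0.0300)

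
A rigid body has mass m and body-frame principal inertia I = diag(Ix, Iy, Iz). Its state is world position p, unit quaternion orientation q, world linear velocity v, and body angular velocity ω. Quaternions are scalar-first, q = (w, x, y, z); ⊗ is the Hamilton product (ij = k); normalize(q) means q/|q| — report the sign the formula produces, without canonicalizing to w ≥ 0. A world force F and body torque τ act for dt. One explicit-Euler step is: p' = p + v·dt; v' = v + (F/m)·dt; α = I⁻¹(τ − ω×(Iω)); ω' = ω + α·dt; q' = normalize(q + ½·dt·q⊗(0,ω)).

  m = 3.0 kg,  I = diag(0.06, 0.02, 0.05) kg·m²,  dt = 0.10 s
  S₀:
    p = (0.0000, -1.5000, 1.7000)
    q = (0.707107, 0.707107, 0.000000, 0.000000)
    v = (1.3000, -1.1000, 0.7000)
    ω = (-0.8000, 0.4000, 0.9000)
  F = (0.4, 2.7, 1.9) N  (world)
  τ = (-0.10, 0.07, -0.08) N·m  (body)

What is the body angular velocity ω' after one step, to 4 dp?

ω' = (-0.9847, 0.7860, 0.7144)

α = I⁻¹(τ − ω×Iω) = (-1.8467, 3.8600, -1.8560)
new body rate ω' = (-0.9847, 0.7860, 0.7144)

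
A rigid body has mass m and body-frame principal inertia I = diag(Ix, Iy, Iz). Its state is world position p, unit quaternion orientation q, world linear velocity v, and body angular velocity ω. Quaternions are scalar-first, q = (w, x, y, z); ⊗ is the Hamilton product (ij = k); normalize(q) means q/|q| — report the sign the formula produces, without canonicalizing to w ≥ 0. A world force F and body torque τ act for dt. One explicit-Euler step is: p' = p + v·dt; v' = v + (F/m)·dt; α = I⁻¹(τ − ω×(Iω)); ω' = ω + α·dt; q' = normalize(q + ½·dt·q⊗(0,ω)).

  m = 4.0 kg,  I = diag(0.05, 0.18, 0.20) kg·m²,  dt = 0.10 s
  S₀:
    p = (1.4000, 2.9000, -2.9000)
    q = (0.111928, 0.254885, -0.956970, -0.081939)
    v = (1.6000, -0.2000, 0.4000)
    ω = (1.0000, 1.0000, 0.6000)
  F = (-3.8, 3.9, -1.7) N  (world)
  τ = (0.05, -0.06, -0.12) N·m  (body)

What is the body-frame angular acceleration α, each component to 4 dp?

gyro term ω×Iω = (0.0120, -0.0900, 0.1300)
(τ − ω×Iω)/I = (0.7600, 0.1667, -1.2500)

α = (0.7600, 0.1667, -1.2500)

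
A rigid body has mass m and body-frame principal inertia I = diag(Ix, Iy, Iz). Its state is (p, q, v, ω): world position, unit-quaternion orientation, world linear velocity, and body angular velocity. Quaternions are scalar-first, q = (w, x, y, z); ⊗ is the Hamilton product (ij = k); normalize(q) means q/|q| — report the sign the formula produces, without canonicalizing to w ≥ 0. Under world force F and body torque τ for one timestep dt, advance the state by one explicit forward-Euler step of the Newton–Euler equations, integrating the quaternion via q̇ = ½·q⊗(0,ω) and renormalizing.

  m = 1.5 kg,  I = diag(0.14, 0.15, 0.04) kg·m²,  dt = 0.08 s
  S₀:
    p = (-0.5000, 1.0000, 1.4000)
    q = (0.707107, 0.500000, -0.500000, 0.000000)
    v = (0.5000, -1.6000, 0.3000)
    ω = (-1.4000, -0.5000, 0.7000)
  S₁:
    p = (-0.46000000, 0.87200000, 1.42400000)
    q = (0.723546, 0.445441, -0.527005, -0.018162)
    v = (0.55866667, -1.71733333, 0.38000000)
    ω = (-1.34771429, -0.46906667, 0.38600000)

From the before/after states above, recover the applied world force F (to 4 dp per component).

velocity change Δv = (0.05866667, -0.11733333, 0.08000000)
applied force F = (1.1000, -2.2000, 1.5000)

F = (1.1000, -2.2000, 1.5000)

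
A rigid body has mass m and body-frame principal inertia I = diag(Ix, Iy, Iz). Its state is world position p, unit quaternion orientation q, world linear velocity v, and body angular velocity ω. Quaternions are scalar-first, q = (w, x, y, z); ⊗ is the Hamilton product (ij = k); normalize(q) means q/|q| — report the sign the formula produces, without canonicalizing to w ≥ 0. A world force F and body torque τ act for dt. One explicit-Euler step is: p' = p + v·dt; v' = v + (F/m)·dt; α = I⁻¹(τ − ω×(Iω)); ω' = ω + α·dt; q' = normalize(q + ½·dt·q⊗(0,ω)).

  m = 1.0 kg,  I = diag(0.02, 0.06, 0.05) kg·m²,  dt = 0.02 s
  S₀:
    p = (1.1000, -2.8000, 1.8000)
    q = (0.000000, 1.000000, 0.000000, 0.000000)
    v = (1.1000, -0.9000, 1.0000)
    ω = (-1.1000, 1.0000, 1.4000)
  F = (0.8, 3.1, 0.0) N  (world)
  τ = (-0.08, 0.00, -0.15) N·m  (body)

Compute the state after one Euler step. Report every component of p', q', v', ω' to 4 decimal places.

p' = (1.1220, -2.8180, 1.8200)
q' = (0.0110, 0.9998, -0.0140, 0.0100)
v' = (1.1160, -0.8380, 1.0000)
ω' = (-1.1660, 0.9846, 1.3576)

ω×(Iω) gyroscopic = (-0.0140, 0.0462, -0.0440)
angular accel α = (-3.3000, -0.7700, -2.1200)
ω' = ω + α·dt = (-1.1660, 0.9846, 1.3576)
q⊗(0,ω) = (1.1000000, 0.0000000, -1.4000000, 1.0000000)
q' = normalize(q + ½dt·q⊗(0,ω)) = (0.0110, 0.9998, -0.0140, 0.0100)
new position p' = (1.1220, -2.8180, 1.8200)
v' = v + a·dt = (1.1160, -0.8380, 1.0000)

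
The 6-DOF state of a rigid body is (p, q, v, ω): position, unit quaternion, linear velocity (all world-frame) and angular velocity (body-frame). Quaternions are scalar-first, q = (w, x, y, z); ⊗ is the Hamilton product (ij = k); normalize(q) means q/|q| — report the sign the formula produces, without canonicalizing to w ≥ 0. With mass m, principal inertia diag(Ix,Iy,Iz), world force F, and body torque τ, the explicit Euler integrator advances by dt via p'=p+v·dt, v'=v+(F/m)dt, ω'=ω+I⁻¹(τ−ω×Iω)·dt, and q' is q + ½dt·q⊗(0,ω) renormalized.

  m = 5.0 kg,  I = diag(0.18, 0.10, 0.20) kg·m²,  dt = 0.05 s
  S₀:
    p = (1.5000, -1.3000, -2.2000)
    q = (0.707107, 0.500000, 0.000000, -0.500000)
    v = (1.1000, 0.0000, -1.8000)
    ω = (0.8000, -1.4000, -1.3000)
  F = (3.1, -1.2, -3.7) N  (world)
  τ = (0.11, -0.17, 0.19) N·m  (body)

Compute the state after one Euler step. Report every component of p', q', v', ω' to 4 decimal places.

p + v·dt = (1.5550, -1.3000, -2.2900)
new velocity v' = (1.1310, -0.0120, -1.8370)
angular accel α = (-0.4000, -1.9080, 0.5020)
ω + α·dt = (0.7800, -1.4954, -1.2749)
Hamilton product q⊗(0,ω) = (-1.0500000, -0.1343144, -0.7399498, -1.6192391)
q' = normalize(q + ½dt·q⊗(0,ω)) = (0.6799, 0.4960, -0.0185, -0.5398)

p' = (1.5550, -1.3000, -2.2900)
q' = (0.6799, 0.4960, -0.0185, -0.5398)
v' = (1.1310, -0.0120, -1.8370)
ω' = (0.7800, -1.4954, -1.2749)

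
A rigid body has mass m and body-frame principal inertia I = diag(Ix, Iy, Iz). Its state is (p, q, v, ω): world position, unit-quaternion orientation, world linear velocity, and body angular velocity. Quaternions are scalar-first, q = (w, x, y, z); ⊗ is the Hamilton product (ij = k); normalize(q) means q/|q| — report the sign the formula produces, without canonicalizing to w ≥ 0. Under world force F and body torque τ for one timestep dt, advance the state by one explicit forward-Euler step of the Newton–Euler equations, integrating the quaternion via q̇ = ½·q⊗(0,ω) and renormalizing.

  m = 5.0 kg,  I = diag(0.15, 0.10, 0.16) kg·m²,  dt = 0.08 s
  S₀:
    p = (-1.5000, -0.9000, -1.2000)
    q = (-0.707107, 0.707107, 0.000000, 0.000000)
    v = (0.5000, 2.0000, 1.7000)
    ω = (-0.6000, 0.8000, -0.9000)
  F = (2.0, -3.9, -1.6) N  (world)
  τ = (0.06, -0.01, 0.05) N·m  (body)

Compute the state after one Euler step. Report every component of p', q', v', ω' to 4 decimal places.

angular accel α = (0.6880, -0.0460, 0.1625)
ω' = ω + α·dt = (-0.5450, 0.7963, -0.8870)
Hamilton product q⊗(0,ω) = (0.4242642, 0.4242642, 0.0707107, 1.2020819)
q' = normalize(q + ½dt·q⊗(0,ω)) = (-0.6891, 0.7230, 0.0028, 0.0480)
a = (0.4000, -0.7800, -0.3200)
new position p' = (-1.4600, -0.7400, -1.0640)
new velocity v' = (0.5320, 1.9376, 1.6744)

p' = (-1.4600, -0.7400, -1.0640)
q' = (-0.6891, 0.7230, 0.0028, 0.0480)
v' = (0.5320, 1.9376, 1.6744)
ω' = (-0.5450, 0.7963, -0.8870)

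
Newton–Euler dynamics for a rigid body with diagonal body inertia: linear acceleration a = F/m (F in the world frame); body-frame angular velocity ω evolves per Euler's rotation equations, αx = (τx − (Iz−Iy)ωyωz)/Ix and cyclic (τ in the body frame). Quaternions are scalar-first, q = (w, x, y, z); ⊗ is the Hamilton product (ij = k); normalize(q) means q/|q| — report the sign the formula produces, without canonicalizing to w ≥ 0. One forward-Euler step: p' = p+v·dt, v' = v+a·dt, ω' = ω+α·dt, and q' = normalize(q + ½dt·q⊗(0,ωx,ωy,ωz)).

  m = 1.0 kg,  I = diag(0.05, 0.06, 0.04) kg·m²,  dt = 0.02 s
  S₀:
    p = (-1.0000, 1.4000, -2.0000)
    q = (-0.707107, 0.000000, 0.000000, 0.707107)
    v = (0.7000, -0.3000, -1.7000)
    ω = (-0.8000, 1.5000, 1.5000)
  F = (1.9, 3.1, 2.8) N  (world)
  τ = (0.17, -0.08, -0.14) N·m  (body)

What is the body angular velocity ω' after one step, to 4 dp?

ω' = (-0.7140, 1.4773, 1.4360)

ω×(Iω) gyroscopic = (-0.0450, -0.0120, -0.0120)
angular accel α = (4.3000, -1.1333, -3.2000)
ω' = ω + α·dt = (-0.7140, 1.4773, 1.4360)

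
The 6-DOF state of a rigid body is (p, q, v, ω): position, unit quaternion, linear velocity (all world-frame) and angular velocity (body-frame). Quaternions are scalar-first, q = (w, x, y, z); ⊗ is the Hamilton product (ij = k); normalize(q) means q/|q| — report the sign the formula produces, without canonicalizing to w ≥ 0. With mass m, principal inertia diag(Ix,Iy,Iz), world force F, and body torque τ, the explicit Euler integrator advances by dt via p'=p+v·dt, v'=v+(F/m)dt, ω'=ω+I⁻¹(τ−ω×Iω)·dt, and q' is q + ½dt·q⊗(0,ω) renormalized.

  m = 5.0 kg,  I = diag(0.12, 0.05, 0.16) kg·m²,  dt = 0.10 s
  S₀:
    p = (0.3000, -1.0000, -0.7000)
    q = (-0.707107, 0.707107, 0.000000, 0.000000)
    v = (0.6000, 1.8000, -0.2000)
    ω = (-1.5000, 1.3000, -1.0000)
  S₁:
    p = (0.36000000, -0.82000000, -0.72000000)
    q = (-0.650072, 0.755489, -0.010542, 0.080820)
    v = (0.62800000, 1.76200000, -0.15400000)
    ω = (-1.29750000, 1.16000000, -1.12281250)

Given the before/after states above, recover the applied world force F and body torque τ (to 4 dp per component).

Δω = ω₁−ω₀ = (0.20250000, -0.14000000, -0.12281250)
ω₀×(Iω₀) = (-0.1430, -0.0600, 0.1365)
τ = I·(Δω/dt) + ω₀×(Iω₀) = (0.1000, -0.1300, -0.0600)
v₁ − v₀ = (0.02800000, -0.03800000, 0.04600000)
applied force F = (1.4000, -1.9000, 2.3000)

F = (1.4000, -1.9000, 2.3000)
τ = (0.1000, -0.1300, -0.0600)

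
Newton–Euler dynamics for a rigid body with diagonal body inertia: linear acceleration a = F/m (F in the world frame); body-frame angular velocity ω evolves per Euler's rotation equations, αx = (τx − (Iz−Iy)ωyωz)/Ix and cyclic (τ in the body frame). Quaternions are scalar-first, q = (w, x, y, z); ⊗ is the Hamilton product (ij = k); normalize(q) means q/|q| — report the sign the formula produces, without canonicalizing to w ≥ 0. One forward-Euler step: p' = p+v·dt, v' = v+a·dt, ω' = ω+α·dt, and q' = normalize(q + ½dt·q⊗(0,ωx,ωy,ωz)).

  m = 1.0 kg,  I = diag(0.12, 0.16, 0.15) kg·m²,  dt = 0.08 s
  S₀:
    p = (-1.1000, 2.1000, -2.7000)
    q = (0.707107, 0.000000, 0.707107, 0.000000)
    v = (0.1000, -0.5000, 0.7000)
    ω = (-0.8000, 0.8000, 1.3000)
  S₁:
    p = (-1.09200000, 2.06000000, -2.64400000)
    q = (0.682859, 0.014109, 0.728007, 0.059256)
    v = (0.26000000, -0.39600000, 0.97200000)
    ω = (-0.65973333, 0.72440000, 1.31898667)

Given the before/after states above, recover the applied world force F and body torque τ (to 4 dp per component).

F = (2.0000, 1.3000, 3.4000)
τ = (0.2000, -0.1200, 0.0100)

Δv = v₁−v₀ = (0.16000000, 0.10400000, 0.27200000)
F = m·Δv/dt = (2.0000, 1.3000, 3.4000)
ω₁ − ω₀ = (0.14026667, -0.07560000, 0.01898667)
ω₀×(Iω₀) = (-0.0104, 0.0312, -0.0256)
applied torque τ = (0.2000, -0.1200, 0.0100)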